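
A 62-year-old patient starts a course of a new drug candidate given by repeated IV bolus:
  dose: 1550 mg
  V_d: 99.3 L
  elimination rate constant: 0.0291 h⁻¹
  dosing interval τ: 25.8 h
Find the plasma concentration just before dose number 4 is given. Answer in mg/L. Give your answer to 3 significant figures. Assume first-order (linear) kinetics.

12.5 mg/L

C₀ per dose = Dose / Vd = 1550 / 99.3 = 15.61 mg/L
Fraction remaining after one interval: r = e^(−kτ) = e^(−0.02910 × 25.8) = 0.4720
Before dose 4, 3 doses have been given (aged 1τ, 2τ, 3τ).
C_trough = C₀ × (r + r² + … + r^3) = C₀ × r(1−r^3)/(1−r)
        = 15.61 × 0.4720 × (1 − 0.1052) / (1 − 0.4720) = 12.49 mg/L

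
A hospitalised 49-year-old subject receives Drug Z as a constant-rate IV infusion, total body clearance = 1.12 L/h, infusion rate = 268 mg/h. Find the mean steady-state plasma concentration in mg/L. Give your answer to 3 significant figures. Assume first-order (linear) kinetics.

239 mg/L

At steady state Css = R₀ / CL = 268 / 1.120 = 239.3 mg/L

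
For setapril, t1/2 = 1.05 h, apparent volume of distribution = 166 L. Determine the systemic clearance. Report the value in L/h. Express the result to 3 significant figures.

110 L/h

k = ln2 / t½ = 0.693147 / 1.05 = 0.6601 h⁻¹
CL = k × Vd = 0.6601 × 166 = 109.6 L/h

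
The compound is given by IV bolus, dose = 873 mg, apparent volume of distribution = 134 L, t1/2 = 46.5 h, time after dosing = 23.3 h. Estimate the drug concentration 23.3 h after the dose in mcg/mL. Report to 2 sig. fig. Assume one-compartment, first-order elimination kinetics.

4.6 mcg/mL

C₀ = Dose / Vd = 873.0 / 134 = 6.515 mg/L
k = ln2 / t½ = 0.693147 / 46.5 = 0.01491 h⁻¹
C = C₀ · e^(−k·t) = 6.515 × e^(−0.01491 × 23.3)
  = 6.515 × 0.7065 = 4.603 mg/L
(4.603 mg/L = 4.603 mcg/mL)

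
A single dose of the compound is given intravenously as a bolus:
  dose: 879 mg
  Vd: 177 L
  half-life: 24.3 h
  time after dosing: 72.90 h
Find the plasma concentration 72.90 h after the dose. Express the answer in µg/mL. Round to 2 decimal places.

C₀ = Dose / Vd = 879.0 / 177 = 4.966 mg/L
k = ln2 / t½ = 0.693147 / 24.3 = 0.02852 h⁻¹
t / t½ = 72.90 / 24.3 = 3 half-lives
C = C₀ × (1/2)^3 = 4.966 × 0.1250 = 0.6208 mg/L
(0.6208 mg/L = 0.6208 µg/mL)

0.62 µg/mL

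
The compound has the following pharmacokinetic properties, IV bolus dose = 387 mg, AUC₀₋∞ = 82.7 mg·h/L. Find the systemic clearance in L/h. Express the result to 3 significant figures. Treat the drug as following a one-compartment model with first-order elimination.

4.68 L/h

CL = Dose / AUC = 387 / 82.7 = 4.680 L/h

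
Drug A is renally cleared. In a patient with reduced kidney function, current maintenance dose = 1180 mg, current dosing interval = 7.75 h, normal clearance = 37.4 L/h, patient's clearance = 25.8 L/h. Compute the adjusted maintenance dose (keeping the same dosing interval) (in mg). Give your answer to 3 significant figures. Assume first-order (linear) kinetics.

To keep the same average steady-state level, dosing rate must scale with clearance.
CL ratio = 25.8 / 37.4 = 0.6898
New dose (same interval) = 1180 × 0.6898 = 814.0 mg

814 mg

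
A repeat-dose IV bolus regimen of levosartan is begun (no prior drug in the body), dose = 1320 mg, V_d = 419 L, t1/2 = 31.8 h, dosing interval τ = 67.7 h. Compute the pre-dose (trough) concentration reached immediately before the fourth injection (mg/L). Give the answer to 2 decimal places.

0.92 mg/L

C₀ per dose = Dose / Vd = 1320 / 419 = 3.150 mg/L
k = ln2 / t½ = 0.693147 / 31.8 = 0.02180 h⁻¹
Fraction remaining after one interval: r = e^(−kτ) = e^(−0.02180 × 67.7) = 0.2286
Before dose 4, 3 doses have been given (aged 1τ, 2τ, 3τ).
C_trough = C₀ × (r + r² + … + r^3) = C₀ × r(1−r^3)/(1−r)
        = 3.150 × 0.2286 × (1 − 0.01195) / (1 − 0.2286) = 0.9223 mg/L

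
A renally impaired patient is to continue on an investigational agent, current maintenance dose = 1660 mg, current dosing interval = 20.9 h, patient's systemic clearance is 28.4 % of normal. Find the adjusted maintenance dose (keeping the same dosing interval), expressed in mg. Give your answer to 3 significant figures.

To keep the same average steady-state level, dosing rate must scale with clearance.
CL ratio = 28.4 / 100 = 0.2840
New dose (same interval) = 1660 × 0.2840 = 471.4 mg

471 mg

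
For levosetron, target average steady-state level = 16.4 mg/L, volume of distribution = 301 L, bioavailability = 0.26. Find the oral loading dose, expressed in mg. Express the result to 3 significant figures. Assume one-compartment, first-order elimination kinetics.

19000 mg

LD = Css × Vd / F = 16.4 × 301 / 0.26 = 18990 mg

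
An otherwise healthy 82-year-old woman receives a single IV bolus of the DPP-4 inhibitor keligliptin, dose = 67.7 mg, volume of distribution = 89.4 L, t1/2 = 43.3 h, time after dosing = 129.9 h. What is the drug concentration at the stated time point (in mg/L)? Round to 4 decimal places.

C₀ = Dose / Vd = 67.70 / 89.4 = 0.7573 mg/L
k = ln2 / t½ = 0.693147 / 43.3 = 0.01601 h⁻¹
t / t½ = 129.9 / 43.3 = 3 half-lives
C = C₀ × (1/2)^3 = 0.7573 × 0.1250 = 0.09466 mg/L

0.0947 mg/L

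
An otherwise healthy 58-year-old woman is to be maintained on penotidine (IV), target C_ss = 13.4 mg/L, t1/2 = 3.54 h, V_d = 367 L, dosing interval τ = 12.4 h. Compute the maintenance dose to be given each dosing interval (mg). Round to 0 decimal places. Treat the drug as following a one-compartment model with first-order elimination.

11940 mg

k = ln2 / t½ = 0.693147 / 3.54 = 0.1958 h⁻¹
CL = k × Vd = 0.1958 × 367 = 71.86 L/h
At steady state, Dose/τ = Css × CL.
Dose = Css × CL × τ = 13.4 × 71.86 × 12.4 = 11940 mg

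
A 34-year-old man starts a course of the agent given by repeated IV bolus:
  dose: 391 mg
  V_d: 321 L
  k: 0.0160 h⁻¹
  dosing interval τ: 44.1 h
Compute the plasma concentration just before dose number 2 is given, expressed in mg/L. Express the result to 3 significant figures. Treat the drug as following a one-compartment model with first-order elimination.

C₀ per dose = Dose / Vd = 391 / 321 = 1.218 mg/L
Fraction remaining after one interval: r = e^(−kτ) = e^(−0.01600 × 44.1) = 0.4938
Before dose 2, 1 dose has been given (aged 1τ).
C_trough = C₀ × r = 1.218 × 0.4938 = 0.6014 mg/L

0.601 mg/L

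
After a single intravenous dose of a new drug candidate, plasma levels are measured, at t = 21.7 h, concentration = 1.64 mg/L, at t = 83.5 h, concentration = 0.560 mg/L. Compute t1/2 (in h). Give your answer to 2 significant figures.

40 h

k = ln(C₁/C₂) / (t₂ − t₁) = ln(1.64/0.560) / (83.5 − 21.7)
  = 1.075 / 61.80 = 0.01739 h⁻¹
t½ = ln2 / k = 0.693147 / 0.01739 = 39.86 h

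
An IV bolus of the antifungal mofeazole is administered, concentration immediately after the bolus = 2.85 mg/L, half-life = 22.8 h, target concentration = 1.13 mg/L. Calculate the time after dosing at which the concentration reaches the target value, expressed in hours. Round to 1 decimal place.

k = ln2 / t½ = 0.693147 / 22.8 = 0.03040 h⁻¹
t = ln(C₀ / C) / k = ln(2.850 / 1.13) / 0.03040
  = ln(2.522) / 0.03040 = 0.9251 / 0.03040 = 30.43 h

30.4 h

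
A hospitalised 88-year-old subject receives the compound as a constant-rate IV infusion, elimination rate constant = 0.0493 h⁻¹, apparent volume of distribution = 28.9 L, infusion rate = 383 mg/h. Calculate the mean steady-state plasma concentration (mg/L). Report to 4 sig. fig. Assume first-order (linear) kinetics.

CL = k × Vd = 0.04930 × 28.9 = 1.425 L/h
At steady state Css = R₀ / CL = 383 / 1.425 = 268.8 mg/L

268.8 mg/L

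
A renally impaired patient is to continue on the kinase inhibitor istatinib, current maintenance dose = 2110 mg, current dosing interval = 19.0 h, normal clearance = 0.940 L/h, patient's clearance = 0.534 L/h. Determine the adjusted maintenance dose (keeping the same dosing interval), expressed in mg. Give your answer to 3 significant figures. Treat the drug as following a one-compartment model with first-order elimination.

To keep the same average steady-state level, dosing rate must scale with clearance.
CL ratio = 0.534 / 0.940 = 0.5681
New dose (same interval) = 2110 × 0.5681 = 1199 mg

1200 mg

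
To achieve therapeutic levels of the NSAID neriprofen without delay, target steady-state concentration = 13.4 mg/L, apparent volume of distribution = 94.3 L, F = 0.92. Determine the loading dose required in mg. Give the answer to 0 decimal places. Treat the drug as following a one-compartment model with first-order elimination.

LD = Css × Vd / F = 13.4 × 94.3 / 0.92 = 1374 mg

1374 mg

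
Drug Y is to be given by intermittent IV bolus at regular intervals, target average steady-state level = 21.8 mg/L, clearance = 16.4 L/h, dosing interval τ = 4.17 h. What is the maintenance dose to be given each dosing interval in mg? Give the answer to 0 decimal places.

1491 mg

At steady state, Dose/τ = Css × CL.
Dose = Css × CL × τ = 21.8 × 16.40 × 4.17 = 1491 mg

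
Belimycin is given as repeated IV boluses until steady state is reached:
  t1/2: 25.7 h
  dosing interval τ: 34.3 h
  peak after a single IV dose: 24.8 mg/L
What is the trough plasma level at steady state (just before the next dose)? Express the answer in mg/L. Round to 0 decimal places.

16 mg/L

k = ln2 / t½ = 0.693147 / 25.7 = 0.02697 h⁻¹
e^(−kτ) = e^(−0.02697 × 34.3) = 0.3965
Accumulation ratio R = 1 / (1 − e^(−kτ)) = 1 / (1 − 0.3965) = 1.657
Steady-state trough = C₀ × R × e^(−kτ) = 24.8 × 1.657 × 0.3965 = 16.29 mg/L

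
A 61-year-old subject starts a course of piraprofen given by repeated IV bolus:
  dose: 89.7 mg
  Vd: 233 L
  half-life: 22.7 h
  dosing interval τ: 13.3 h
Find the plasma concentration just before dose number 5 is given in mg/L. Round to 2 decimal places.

0.62 mg/L

C₀ per dose = Dose / Vd = 89.7 / 233 = 0.3850 mg/L
k = ln2 / t½ = 0.693147 / 22.7 = 0.03054 h⁻¹
Fraction remaining after one interval: r = e^(−kτ) = e^(−0.03054 × 13.3) = 0.6662
Before dose 5, 4 doses have been given (aged 1τ, 2τ, 3τ, 4τ).
C_trough = C₀ × (r + r² + … + r^4) = C₀ × r(1−r^4)/(1−r)
        = 0.3850 × 0.6662 × (1 − 0.1970) / (1 − 0.6662) = 0.6170 mg/L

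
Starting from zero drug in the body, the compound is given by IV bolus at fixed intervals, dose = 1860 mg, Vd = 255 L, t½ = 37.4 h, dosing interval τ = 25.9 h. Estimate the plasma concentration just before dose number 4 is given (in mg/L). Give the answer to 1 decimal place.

C₀ per dose = Dose / Vd = 1860 / 255 = 7.294 mg/L
k = ln2 / t½ = 0.693147 / 37.4 = 0.01853 h⁻¹
Fraction remaining after one interval: r = e^(−kτ) = e^(−0.01853 × 25.9) = 0.6188
Before dose 4, 3 doses have been given (aged 1τ, 2τ, 3τ).
C_trough = C₀ × (r + r² + … + r^3) = C₀ × r(1−r^3)/(1−r)
        = 7.294 × 0.6188 × (1 − 0.2369) / (1 − 0.6188) = 9.035 mg/L

9.0 mg/L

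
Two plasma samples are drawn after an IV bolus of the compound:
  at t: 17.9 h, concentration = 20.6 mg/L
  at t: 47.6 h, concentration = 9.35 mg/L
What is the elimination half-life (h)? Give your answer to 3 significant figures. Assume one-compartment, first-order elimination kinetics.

26.1 h

k = ln(C₁/C₂) / (t₂ − t₁) = ln(20.6/9.35) / (47.6 − 17.9)
  = 0.7899 / 29.70 = 0.02660 h⁻¹
t½ = ln2 / k = 0.693147 / 0.02660 = 26.06 h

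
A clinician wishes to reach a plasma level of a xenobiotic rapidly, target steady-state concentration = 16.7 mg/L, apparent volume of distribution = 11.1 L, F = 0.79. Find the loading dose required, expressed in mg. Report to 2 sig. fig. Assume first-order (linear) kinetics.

230 mg

LD = Css × Vd / F = 16.7 × 11.1 / 0.79 = 234.6 mg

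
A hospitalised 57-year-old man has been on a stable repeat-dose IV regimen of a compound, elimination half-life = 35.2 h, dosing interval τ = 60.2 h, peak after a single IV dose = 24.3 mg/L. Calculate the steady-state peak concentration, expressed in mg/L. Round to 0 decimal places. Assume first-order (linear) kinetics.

35 mg/L

k = ln2 / t½ = 0.693147 / 35.2 = 0.01969 h⁻¹
e^(−kτ) = e^(−0.01969 × 60.2) = 0.3056
Accumulation ratio R = 1 / (1 − e^(−kτ)) = 1 / (1 − 0.3056) = 1.440
Steady-state peak = C₀ × R = 24.3 × 1.440 = 34.99 mg/L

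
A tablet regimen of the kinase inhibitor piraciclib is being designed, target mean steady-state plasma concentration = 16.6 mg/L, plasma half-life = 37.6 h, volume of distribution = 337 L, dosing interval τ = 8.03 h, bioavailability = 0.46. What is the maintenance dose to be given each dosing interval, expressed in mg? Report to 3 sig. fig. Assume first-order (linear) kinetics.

1800 mg

k = ln2 / t½ = 0.693147 / 37.6 = 0.01843 h⁻¹
CL = k × Vd = 0.01843 × 337 = 6.211 L/h
At steady state, F × (Dose/τ) = Css × CL.
Dose = Css × CL × τ / F = 16.6 × 6.211 × 8.03 / 0.46 = 1800 mg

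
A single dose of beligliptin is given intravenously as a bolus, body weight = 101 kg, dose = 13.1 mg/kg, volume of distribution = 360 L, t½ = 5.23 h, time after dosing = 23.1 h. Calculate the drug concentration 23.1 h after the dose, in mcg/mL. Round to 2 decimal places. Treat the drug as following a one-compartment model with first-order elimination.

0.17 mcg/mL

Total dose = 13.1 × 101 = 1323 mg
C₀ = Dose / Vd = 1323 / 360 = 3.675 mg/L
k = ln2 / t½ = 0.693147 / 5.23 = 0.1325 h⁻¹
C = C₀ · e^(−k·t) = 3.675 × e^(−0.1325 × 23.1)
  = 3.675 × 0.04685 = 0.1722 mg/L
(0.1722 mg/L = 0.1722 mcg/mL)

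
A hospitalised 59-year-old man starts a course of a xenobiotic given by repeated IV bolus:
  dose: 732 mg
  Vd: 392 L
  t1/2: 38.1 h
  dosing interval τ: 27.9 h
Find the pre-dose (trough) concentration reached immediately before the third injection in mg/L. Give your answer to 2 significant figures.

1.8 mg/L

C₀ per dose = Dose / Vd = 732 / 392 = 1.867 mg/L
k = ln2 / t½ = 0.693147 / 38.1 = 0.01819 h⁻¹
Fraction remaining after one interval: r = e^(−kτ) = e^(−0.01819 × 27.9) = 0.6020
Before dose 3, 2 doses have been given (aged 1τ, 2τ).
C_trough = C₀ × (r + r²) = 1.867 × (0.6020 + 0.3624) = 1.801 mg/L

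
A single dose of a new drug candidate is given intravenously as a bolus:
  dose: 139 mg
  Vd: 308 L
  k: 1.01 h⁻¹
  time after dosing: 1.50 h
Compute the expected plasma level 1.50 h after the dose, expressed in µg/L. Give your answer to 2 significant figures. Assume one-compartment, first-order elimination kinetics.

99 µg/L

C₀ = Dose / Vd = 139.0 / 308 = 0.4513 mg/L
C = C₀ · e^(−k·t) = 0.4513 × e^(−1.010 × 1.50)
  = 0.4513 × 0.2198 = 0.09920 mg/L
Convert: 0.09920 mg/L × 1000 = 99.20 µg/L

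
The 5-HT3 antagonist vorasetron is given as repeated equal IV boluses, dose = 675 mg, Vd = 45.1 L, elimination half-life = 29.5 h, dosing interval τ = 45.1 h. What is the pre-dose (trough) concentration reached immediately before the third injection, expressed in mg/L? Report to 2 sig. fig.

7.0 mg/L

C₀ per dose = Dose / Vd = 675 / 45.1 = 14.97 mg/L
k = ln2 / t½ = 0.693147 / 29.5 = 0.02350 h⁻¹
Fraction remaining after one interval: r = e^(−kτ) = e^(−0.02350 × 45.1) = 0.3465
Before dose 3, 2 doses have been given (aged 1τ, 2τ).
C_trough = C₀ × (r + r²) = 14.97 × (0.3465 + 0.1201) = 6.985 mg/L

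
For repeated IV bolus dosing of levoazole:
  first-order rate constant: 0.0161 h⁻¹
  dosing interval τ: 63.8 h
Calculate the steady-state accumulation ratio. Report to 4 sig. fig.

1.558

e^(−kτ) = e^(−0.01610 × 63.8) = 0.3580
Accumulation ratio R = 1 / (1 − e^(−kτ)) = 1 / (1 − 0.3580) = 1.558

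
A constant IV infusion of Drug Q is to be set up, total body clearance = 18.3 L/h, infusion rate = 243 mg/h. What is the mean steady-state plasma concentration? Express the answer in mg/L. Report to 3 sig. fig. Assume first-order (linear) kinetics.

13.3 mg/L

At steady state Css = R₀ / CL = 243 / 18.30 = 13.28 mg/L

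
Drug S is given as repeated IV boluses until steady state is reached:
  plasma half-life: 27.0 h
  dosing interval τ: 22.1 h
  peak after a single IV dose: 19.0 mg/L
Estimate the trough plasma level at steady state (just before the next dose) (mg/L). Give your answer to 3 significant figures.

k = ln2 / t½ = 0.693147 / 27.0 = 0.02567 h⁻¹
e^(−kτ) = e^(−0.02567 × 22.1) = 0.5671
Accumulation ratio R = 1 / (1 − e^(−kτ)) = 1 / (1 − 0.5671) = 2.310
Steady-state trough = C₀ × R × e^(−kτ) = 19.0 × 2.310 × 0.5671 = 24.89 mg/L

24.9 mg/L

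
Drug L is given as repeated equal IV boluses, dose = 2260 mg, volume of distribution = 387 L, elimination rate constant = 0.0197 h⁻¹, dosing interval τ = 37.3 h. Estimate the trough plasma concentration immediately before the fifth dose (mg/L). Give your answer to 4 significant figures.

5.097 mg/L

C₀ per dose = Dose / Vd = 2260 / 387 = 5.840 mg/L
Fraction remaining after one interval: r = e^(−kτ) = e^(−0.01970 × 37.3) = 0.4796
Before dose 5, 4 doses have been given (aged 1τ, 2τ, 3τ, 4τ).
C_trough = C₀ × (r + r² + … + r^4) = C₀ × r(1−r^4)/(1−r)
        = 5.840 × 0.4796 × (1 − 0.05291) / (1 − 0.4796) = 5.097 mg/L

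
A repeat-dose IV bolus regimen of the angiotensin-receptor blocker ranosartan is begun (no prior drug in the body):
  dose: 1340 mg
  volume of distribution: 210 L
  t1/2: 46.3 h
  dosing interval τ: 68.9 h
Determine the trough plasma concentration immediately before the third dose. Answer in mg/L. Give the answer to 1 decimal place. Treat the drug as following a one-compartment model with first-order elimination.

3.1 mg/L

C₀ per dose = Dose / Vd = 1340 / 210 = 6.381 mg/L
k = ln2 / t½ = 0.693147 / 46.3 = 0.01497 h⁻¹
Fraction remaining after one interval: r = e^(−kτ) = e^(−0.01497 × 68.9) = 0.3565
Before dose 3, 2 doses have been given (aged 1τ, 2τ).
C_trough = C₀ × (r + r²) = 6.381 × (0.3565 + 0.1271) = 3.086 mg/L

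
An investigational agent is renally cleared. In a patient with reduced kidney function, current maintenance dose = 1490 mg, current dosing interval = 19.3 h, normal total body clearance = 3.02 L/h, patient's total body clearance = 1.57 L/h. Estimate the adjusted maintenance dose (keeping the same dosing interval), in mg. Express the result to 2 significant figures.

To keep the same average steady-state level, dosing rate must scale with clearance.
CL ratio = 1.57 / 3.02 = 0.5199
New dose (same interval) = 1490 × 0.5199 = 774.7 mg

770 mg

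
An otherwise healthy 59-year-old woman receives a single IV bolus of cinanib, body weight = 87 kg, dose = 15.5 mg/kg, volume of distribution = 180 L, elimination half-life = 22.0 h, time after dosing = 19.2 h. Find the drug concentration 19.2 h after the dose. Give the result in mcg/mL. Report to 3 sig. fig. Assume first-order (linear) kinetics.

4.09 mcg/mL

Total dose = 15.5 × 87 = 1349 mg
C₀ = Dose / Vd = 1349 / 180 = 7.494 mg/L
k = ln2 / t½ = 0.693147 / 22.0 = 0.03151 h⁻¹
C = C₀ · e^(−k·t) = 7.494 × e^(−0.03151 × 19.2)
  = 7.494 × 0.5461 = 4.092 mg/L
(4.092 mg/L = 4.092 mcg/mL)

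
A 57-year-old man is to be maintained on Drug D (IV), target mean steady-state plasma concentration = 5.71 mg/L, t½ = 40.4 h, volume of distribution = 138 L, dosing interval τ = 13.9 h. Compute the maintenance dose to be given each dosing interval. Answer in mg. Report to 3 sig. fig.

k = ln2 / t½ = 0.693147 / 40.4 = 0.01716 h⁻¹
CL = k × Vd = 0.01716 × 138 = 2.368 L/h
At steady state, Dose/τ = Css × CL.
Dose = Css × CL × τ = 5.71 × 2.368 × 13.9 = 187.9 mg

188 mg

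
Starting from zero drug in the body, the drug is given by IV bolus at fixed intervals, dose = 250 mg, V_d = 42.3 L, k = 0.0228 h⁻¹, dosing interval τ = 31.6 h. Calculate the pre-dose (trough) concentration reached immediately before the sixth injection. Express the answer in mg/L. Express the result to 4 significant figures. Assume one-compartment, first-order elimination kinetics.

C₀ per dose = Dose / Vd = 250 / 42.3 = 5.910 mg/L
Fraction remaining after one interval: r = e^(−kτ) = e^(−0.02280 × 31.6) = 0.4865
Before dose 6, 5 doses have been given (aged 1τ, 2τ, 3τ, 4τ, 5τ).
C_trough = C₀ × (r + r² + … + r^5) = C₀ × r(1−r^5)/(1−r)
        = 5.910 × 0.4865 × (1 − 0.02725) / (1 − 0.4865) = 5.447 mg/L

5.447 mg/L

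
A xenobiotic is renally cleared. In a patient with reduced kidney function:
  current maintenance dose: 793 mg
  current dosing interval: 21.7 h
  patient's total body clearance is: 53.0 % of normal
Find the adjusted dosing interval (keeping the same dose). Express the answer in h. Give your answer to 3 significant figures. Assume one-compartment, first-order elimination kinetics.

40.9 h

To keep the same average steady-state level, dosing rate must scale with clearance.
CL ratio = 53.0 / 100 = 0.5300
New interval (same dose) = 21.7 / 0.5300 = 40.94 h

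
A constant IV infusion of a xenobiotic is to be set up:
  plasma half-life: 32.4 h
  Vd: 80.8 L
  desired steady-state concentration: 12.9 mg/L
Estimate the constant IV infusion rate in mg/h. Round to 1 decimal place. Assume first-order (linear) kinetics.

k = ln2 / t½ = 0.693147 / 32.4 = 0.02139 h⁻¹
CL = k × Vd = 0.02139 × 80.8 = 1.728 L/h
At steady state, infusion rate R₀ = Css × CL = 12.9 × 1.728 = 22.29 mg/h

22.3 mg/h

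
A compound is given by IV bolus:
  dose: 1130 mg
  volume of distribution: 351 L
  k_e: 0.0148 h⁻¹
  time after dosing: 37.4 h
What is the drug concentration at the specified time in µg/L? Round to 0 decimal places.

1851 µg/L

C₀ = Dose / Vd = 1130 / 351 = 3.219 mg/L
C = C₀ · e^(−k·t) = 3.219 × e^(−0.01480 × 37.4)
  = 3.219 × 0.5749 = 1.851 mg/L
Convert: 1.851 mg/L × 1000 = 1851 µg/L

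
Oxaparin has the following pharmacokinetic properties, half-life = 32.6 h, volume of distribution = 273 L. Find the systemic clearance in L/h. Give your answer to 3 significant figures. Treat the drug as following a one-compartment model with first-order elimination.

k = ln2 / t½ = 0.693147 / 32.6 = 0.02126 h⁻¹
CL = k × Vd = 0.02126 × 273 = 5.804 L/h

5.80 L/h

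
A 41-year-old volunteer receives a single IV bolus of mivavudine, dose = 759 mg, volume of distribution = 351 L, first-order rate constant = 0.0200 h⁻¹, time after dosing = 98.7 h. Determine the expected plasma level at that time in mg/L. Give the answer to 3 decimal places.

C₀ = Dose / Vd = 759.0 / 351 = 2.162 mg/L
C = C₀ · e^(−k·t) = 2.162 × e^(−0.02000 × 98.7)
  = 2.162 × 0.1389 = 0.3003 mg/L

0.300 mg/L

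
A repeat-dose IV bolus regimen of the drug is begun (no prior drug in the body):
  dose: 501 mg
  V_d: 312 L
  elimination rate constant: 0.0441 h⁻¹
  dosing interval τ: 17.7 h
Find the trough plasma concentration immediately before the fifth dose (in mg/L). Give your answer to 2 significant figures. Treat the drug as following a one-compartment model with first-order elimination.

C₀ per dose = Dose / Vd = 501 / 312 = 1.606 mg/L
Fraction remaining after one interval: r = e^(−kτ) = e^(−0.04410 × 17.7) = 0.4581
Before dose 5, 4 doses have been given (aged 1τ, 2τ, 3τ, 4τ).
C_trough = C₀ × (r + r² + … + r^4) = C₀ × r(1−r^4)/(1−r)
        = 1.606 × 0.4581 × (1 − 0.04404) / (1 − 0.4581) = 1.298 mg/L

1.3 mg/L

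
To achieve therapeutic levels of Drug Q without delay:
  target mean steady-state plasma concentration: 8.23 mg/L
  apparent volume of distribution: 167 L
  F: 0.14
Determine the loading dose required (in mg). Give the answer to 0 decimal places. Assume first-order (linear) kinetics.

LD = Css × Vd / F = 8.23 × 167 / 0.14 = 9817 mg

9817 mg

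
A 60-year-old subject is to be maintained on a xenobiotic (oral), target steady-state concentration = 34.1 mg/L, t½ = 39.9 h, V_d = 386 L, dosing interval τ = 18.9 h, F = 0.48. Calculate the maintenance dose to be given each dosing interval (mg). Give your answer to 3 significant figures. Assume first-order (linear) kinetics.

9000 mg

k = ln2 / t½ = 0.693147 / 39.9 = 0.01737 h⁻¹
CL = k × Vd = 0.01737 × 386 = 6.705 L/h
At steady state, F × (Dose/τ) = Css × CL.
Dose = Css × CL × τ / F = 34.1 × 6.705 × 18.9 / 0.48 = 9003 mg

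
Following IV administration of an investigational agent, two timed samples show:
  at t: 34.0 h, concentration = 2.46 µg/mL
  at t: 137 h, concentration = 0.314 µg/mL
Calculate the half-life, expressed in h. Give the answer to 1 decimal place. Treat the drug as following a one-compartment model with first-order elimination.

34.7 h

k = ln(C₁/C₂) / (t₂ − t₁) = ln(2.46/0.314) / (137 − 34.0)
  = 2.059 / 103.0 = 0.01999 h⁻¹
t½ = ln2 / k = 0.693147 / 0.01999 = 34.67 h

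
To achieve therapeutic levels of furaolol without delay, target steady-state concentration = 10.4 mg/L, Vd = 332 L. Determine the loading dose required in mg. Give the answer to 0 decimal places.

3453 mg

LD = Css × Vd = 10.4 × 332 = 3453 mg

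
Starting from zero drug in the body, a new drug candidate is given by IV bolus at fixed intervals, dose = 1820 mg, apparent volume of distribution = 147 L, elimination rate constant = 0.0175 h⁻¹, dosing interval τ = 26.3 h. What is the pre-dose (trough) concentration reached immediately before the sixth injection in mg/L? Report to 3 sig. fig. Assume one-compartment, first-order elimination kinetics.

19.1 mg/L

C₀ per dose = Dose / Vd = 1820 / 147 = 12.38 mg/L
Fraction remaining after one interval: r = e^(−kτ) = e^(−0.01750 × 26.3) = 0.6311
Before dose 6, 5 doses have been given (aged 1τ, 2τ, 3τ, 4τ, 5τ).
C_trough = C₀ × (r + r² + … + r^5) = C₀ × r(1−r^5)/(1−r)
        = 12.38 × 0.6311 × (1 − 0.1001) / (1 − 0.6311) = 19.06 mg/L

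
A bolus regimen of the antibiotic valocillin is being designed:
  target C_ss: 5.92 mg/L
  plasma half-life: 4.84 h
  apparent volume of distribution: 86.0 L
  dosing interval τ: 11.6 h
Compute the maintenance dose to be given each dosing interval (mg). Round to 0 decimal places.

k = ln2 / t½ = 0.693147 / 4.84 = 0.1432 h⁻¹
CL = k × Vd = 0.1432 × 86.0 = 12.32 L/h
At steady state, Dose/τ = Css × CL.
Dose = Css × CL × τ = 5.92 × 12.32 × 11.6 = 846.0 mg

846 mg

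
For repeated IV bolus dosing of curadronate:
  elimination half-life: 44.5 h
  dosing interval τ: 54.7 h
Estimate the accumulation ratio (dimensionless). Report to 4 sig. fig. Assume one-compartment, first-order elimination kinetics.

1.744

k = ln2 / t½ = 0.693147 / 44.5 = 0.01558 h⁻¹
e^(−kτ) = e^(−0.01558 × 54.7) = 0.4265
Accumulation ratio R = 1 / (1 − e^(−kτ)) = 1 / (1 − 0.4265) = 1.744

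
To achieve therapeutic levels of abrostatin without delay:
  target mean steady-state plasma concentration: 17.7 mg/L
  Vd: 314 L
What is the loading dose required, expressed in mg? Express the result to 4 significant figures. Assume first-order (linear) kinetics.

5558 mg

LD = Css × Vd = 17.7 × 314 = 5558 mg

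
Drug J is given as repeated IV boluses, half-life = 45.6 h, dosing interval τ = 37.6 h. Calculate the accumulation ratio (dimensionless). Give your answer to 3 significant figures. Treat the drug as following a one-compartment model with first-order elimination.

2.30

k = ln2 / t½ = 0.693147 / 45.6 = 0.01520 h⁻¹
e^(−kτ) = e^(−0.01520 × 37.6) = 0.5647
Accumulation ratio R = 1 / (1 − e^(−kτ)) = 1 / (1 − 0.5647) = 2.297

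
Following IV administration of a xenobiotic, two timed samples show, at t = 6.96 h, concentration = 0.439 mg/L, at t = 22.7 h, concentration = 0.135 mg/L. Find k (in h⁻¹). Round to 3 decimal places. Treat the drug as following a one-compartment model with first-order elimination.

0.075 h⁻¹

k = ln(C₁/C₂) / (t₂ − t₁) = ln(0.439/0.135) / (22.7 − 6.96)
  = 1.179 / 15.74 = 0.07490 h⁻¹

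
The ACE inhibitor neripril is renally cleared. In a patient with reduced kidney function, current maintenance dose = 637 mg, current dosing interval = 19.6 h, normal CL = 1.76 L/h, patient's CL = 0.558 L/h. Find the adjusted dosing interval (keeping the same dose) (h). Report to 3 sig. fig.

To keep the same average steady-state level, dosing rate must scale with clearance.
CL ratio = 0.558 / 1.76 = 0.3170
New interval (same dose) = 19.6 / 0.3170 = 61.83 h

61.8 h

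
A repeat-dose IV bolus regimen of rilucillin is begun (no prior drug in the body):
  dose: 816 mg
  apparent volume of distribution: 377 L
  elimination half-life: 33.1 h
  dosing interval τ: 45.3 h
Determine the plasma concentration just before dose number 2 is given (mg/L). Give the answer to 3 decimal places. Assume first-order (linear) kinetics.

C₀ per dose = Dose / Vd = 816 / 377 = 2.164 mg/L
k = ln2 / t½ = 0.693147 / 33.1 = 0.02094 h⁻¹
Fraction remaining after one interval: r = e^(−kτ) = e^(−0.02094 × 45.3) = 0.3873
Before dose 2, 1 dose has been given (aged 1τ).
C_trough = C₀ × r = 2.164 × 0.3873 = 0.8381 mg/L

0.838 mg/L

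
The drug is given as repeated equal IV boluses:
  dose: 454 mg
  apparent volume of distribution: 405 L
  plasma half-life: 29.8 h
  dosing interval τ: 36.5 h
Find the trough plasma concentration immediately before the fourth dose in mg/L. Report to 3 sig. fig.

C₀ per dose = Dose / Vd = 454 / 405 = 1.121 mg/L
k = ln2 / t½ = 0.693147 / 29.8 = 0.02326 h⁻¹
Fraction remaining after one interval: r = e^(−kτ) = e^(−0.02326 × 36.5) = 0.4278
Before dose 4, 3 doses have been given (aged 1τ, 2τ, 3τ).
C_trough = C₀ × (r + r² + … + r^3) = C₀ × r(1−r^3)/(1−r)
        = 1.121 × 0.4278 × (1 − 0.07829) / (1 − 0.4278) = 0.7725 mg/L

0.773 mg/L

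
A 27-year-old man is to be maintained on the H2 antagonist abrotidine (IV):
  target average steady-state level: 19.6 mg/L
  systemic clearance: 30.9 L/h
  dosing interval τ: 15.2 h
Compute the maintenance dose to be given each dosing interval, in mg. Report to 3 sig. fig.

9210 mg

At steady state, Dose/τ = Css × CL.
Dose = Css × CL × τ = 19.6 × 30.90 × 15.2 = 9206 mg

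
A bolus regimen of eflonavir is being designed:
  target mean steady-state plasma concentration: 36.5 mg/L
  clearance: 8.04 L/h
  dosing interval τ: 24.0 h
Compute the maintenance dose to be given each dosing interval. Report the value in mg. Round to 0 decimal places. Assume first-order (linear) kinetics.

At steady state, Dose/τ = Css × CL.
Dose = Css × CL × τ = 36.5 × 8.040 × 24.0 = 7043 mg

7043 mg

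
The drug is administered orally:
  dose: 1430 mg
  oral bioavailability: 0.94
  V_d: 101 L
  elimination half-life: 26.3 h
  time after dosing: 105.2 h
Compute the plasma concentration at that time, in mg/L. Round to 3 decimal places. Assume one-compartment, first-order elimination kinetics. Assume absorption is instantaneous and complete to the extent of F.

0.832 mg/L

Amount reaching circulation = F × Dose = 0.94 × 1430 = 1344 mg
C₀ = F·Dose / Vd = 1344 / 101 = 13.31 mg/L
k = ln2 / t½ = 0.693147 / 26.3 = 0.02636 h⁻¹
t / t½ = 105.2 / 26.3 = 4 half-lives
C = C₀ × (1/2)^4 = 13.31 × 0.06250 = 0.8319 mg/L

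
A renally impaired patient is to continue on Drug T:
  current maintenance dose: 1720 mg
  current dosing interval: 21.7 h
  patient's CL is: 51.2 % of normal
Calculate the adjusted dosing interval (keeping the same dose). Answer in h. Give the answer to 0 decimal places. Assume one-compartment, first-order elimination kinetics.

42 h

To keep the same average steady-state level, dosing rate must scale with clearance.
CL ratio = 51.2 / 100 = 0.5120
New interval (same dose) = 21.7 / 0.5120 = 42.38 h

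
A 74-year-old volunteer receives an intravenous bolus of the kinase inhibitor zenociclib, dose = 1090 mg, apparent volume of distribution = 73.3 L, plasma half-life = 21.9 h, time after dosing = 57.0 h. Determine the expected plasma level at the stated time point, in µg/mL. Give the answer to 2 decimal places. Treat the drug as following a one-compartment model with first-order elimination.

C₀ = Dose / Vd = 1090 / 73.3 = 14.87 mg/L
k = ln2 / t½ = 0.693147 / 21.9 = 0.03165 h⁻¹
C = C₀ · e^(−k·t) = 14.87 × e^(−0.03165 × 57.0)
  = 14.87 × 0.1646 = 2.448 mg/L
(2.448 mg/L = 2.448 µg/mL)

2.45 µg/mL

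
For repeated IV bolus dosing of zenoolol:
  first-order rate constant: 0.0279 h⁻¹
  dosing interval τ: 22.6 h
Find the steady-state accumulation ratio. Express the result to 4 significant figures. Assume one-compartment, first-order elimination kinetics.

e^(−kτ) = e^(−0.02790 × 22.6) = 0.5323
Accumulation ratio R = 1 / (1 − e^(−kτ)) = 1 / (1 − 0.5323) = 2.138

2.138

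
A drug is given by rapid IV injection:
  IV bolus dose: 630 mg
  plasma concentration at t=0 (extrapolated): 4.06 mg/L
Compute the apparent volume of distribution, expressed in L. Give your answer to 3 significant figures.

155 L

Vd = Dose / C₀ = 630.0 / 4.06 = 155.2 L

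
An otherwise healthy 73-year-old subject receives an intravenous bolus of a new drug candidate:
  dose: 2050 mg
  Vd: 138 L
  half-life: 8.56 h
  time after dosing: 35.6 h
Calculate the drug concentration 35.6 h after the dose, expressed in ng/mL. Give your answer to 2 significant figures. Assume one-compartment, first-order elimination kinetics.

C₀ = Dose / Vd = 2050 / 138 = 14.86 mg/L
k = ln2 / t½ = 0.693147 / 8.56 = 0.08098 h⁻¹
C = C₀ · e^(−k·t) = 14.86 × e^(−0.08098 × 35.6)
  = 14.86 × 0.05597 = 0.8317 mg/L
Convert: 0.8317 mg/L × 1000 = 831.7 ng/mL

830 ng/mL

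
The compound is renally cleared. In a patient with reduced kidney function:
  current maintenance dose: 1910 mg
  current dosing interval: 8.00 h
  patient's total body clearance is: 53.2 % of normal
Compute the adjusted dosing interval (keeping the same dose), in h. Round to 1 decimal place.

To keep the same average steady-state level, dosing rate must scale with clearance.
CL ratio = 53.2 / 100 = 0.5320
New interval (same dose) = 8.00 / 0.5320 = 15.04 h

15.0 h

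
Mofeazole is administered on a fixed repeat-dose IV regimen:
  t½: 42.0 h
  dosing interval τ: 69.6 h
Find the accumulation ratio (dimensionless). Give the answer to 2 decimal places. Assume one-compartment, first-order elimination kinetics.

1.46

k = ln2 / t½ = 0.693147 / 42.0 = 0.01650 h⁻¹
e^(−kτ) = e^(−0.01650 × 69.6) = 0.3171
Accumulation ratio R = 1 / (1 − e^(−kτ)) = 1 / (1 − 0.3171) = 1.464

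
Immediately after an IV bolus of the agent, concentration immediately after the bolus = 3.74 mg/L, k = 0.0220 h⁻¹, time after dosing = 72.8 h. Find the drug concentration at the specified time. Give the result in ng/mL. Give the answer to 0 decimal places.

754 ng/mL

C = C₀ · e^(−k·t) = 3.740 × e^(−0.02200 × 72.8)
  = 3.740 × 0.2016 = 0.7540 mg/L
Convert: 0.7540 mg/L × 1000 = 754.0 ng/mL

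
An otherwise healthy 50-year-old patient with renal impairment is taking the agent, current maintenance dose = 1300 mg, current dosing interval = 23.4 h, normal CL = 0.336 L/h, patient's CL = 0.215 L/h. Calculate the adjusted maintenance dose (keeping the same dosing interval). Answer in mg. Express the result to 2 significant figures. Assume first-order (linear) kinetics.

To keep the same average steady-state level, dosing rate must scale with clearance.
CL ratio = 0.215 / 0.336 = 0.6399
New dose (same interval) = 1300 × 0.6399 = 831.9 mg

830 mg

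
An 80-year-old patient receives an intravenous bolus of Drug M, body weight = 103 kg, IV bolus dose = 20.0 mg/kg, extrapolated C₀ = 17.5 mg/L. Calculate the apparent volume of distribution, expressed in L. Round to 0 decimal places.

Dose = 20.0 × 103 = 2060 mg
Vd = Dose / C₀ = 2060 / 17.5 = 117.7 L

118 L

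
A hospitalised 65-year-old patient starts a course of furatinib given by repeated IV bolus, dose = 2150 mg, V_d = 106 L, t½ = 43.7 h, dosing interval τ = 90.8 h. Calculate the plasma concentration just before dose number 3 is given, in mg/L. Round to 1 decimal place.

5.9 mg/L

C₀ per dose = Dose / Vd = 2150 / 106 = 20.28 mg/L
k = ln2 / t½ = 0.693147 / 43.7 = 0.01586 h⁻¹
Fraction remaining after one interval: r = e^(−kτ) = e^(−0.01586 × 90.8) = 0.2369
Before dose 3, 2 doses have been given (aged 1τ, 2τ).
C_trough = C₀ × (r + r²) = 20.28 × (0.2369 + 0.05612) = 5.942 mg/L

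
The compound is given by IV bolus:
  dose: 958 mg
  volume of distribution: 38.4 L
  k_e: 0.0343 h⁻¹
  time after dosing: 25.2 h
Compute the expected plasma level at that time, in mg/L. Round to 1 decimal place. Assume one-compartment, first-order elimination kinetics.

10.5 mg/L

C₀ = Dose / Vd = 958.0 / 38.4 = 24.95 mg/L
C = C₀ · e^(−k·t) = 24.95 × e^(−0.03430 × 25.2)
  = 24.95 × 0.4213 = 10.51 mg/L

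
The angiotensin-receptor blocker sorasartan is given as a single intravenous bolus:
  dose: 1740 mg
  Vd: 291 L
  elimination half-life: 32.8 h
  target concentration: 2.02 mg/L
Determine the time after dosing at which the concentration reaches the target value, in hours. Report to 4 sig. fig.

51.35 h

C₀ = Dose / Vd = 1740 / 291 = 5.979 mg/L
k = ln2 / t½ = 0.693147 / 32.8 = 0.02113 h⁻¹
t = ln(C₀ / C) / k = ln(5.979 / 2.02) / 0.02113
  = ln(2.960) / 0.02113 = 1.085 / 0.02113 = 51.35 h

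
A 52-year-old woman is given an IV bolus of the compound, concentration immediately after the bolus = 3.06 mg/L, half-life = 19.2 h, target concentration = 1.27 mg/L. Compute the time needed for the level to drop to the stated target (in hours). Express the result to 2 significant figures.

k = ln2 / t½ = 0.693147 / 19.2 = 0.03610 h⁻¹
t = ln(C₀ / C) / k = ln(3.060 / 1.27) / 0.03610
  = ln(2.409) / 0.03610 = 0.8792 / 0.03610 = 24.35 h

24 h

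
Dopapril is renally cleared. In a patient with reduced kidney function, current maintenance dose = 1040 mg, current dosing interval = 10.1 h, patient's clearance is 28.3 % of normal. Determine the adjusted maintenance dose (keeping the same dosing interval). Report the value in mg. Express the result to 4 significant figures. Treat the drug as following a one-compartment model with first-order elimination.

294.3 mg

To keep the same average steady-state level, dosing rate must scale with clearance.
CL ratio = 28.3 / 100 = 0.2830
New dose (same interval) = 1040 × 0.2830 = 294.3 mg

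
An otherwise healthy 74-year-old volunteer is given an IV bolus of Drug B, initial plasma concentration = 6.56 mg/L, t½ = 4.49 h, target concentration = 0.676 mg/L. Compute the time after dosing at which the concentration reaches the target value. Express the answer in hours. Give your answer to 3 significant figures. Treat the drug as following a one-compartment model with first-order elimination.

14.7 h

k = ln2 / t½ = 0.693147 / 4.49 = 0.1544 h⁻¹
t = ln(C₀ / C) / k = ln(6.560 / 0.676) / 0.1544
  = ln(9.704) / 0.1544 = 2.273 / 0.1544 = 14.72 h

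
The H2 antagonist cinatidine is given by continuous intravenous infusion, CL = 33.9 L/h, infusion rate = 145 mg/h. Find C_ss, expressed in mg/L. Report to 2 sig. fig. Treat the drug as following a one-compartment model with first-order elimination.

4.3 mg/L

At steady state Css = R₀ / CL = 145 / 33.90 = 4.277 mg/L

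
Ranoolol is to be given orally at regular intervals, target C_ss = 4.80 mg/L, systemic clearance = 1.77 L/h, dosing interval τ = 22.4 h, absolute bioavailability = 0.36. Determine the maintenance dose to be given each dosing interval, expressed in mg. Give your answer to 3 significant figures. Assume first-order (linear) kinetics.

529 mg

At steady state, F × (Dose/τ) = Css × CL.
Dose = Css × CL × τ / F = 4.80 × 1.770 × 22.4 / 0.36 = 528.6 mg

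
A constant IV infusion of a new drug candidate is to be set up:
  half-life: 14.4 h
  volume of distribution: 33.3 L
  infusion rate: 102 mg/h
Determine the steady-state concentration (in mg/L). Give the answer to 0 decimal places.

64 mg/L

k = ln2 / t½ = 0.693147 / 14.4 = 0.04814 h⁻¹
CL = k × Vd = 0.04814 × 33.3 = 1.603 L/h
At steady state Css = R₀ / CL = 102 / 1.603 = 63.63 mg/L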